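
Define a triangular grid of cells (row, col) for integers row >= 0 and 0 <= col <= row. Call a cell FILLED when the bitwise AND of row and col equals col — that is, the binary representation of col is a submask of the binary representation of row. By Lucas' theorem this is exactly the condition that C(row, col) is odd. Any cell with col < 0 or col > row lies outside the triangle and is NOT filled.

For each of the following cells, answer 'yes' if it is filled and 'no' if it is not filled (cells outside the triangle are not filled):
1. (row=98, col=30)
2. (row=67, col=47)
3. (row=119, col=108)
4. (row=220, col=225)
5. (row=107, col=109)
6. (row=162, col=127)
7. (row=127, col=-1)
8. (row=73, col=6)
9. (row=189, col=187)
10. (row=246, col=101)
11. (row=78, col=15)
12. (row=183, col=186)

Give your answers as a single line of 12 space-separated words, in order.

Answer: no no no no no no no no no no no no

Derivation:
(98,30): row=0b1100010, col=0b11110, row AND col = 0b10 = 2; 2 != 30 -> empty
(67,47): row=0b1000011, col=0b101111, row AND col = 0b11 = 3; 3 != 47 -> empty
(119,108): row=0b1110111, col=0b1101100, row AND col = 0b1100100 = 100; 100 != 108 -> empty
(220,225): col outside [0, 220] -> not filled
(107,109): col outside [0, 107] -> not filled
(162,127): row=0b10100010, col=0b1111111, row AND col = 0b100010 = 34; 34 != 127 -> empty
(127,-1): col outside [0, 127] -> not filled
(73,6): row=0b1001001, col=0b110, row AND col = 0b0 = 0; 0 != 6 -> empty
(189,187): row=0b10111101, col=0b10111011, row AND col = 0b10111001 = 185; 185 != 187 -> empty
(246,101): row=0b11110110, col=0b1100101, row AND col = 0b1100100 = 100; 100 != 101 -> empty
(78,15): row=0b1001110, col=0b1111, row AND col = 0b1110 = 14; 14 != 15 -> empty
(183,186): col outside [0, 183] -> not filled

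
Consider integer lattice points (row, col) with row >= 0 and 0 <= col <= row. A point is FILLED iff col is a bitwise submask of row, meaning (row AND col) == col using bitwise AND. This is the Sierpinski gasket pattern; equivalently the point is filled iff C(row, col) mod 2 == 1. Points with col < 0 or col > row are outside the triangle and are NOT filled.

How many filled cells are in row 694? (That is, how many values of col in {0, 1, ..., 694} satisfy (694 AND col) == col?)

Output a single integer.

Answer: 64

Derivation:
694 in binary = 1010110110
popcount(694) = number of 1-bits in 1010110110 = 6
A col c satisfies (694 AND c) == c iff every set bit of c is also set in 694; each of the 6 set bits of 694 can independently be on or off in c.
count = 2^6 = 64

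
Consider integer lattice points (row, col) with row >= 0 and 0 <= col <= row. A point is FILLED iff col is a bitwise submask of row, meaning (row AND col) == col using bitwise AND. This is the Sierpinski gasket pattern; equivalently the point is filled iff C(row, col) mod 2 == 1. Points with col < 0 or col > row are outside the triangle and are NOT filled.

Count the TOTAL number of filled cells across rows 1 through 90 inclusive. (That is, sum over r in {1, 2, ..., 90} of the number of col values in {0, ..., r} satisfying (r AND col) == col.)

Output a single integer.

r1=1 pc1: +2 =2
r2=10 pc1: +2 =4
r3=11 pc2: +4 =8
r4=100 pc1: +2 =10
r5=101 pc2: +4 =14
r6=110 pc2: +4 =18
r7=111 pc3: +8 =26
r8=1000 pc1: +2 =28
r9=1001 pc2: +4 =32
r10=1010 pc2: +4 =36
r11=1011 pc3: +8 =44
r12=1100 pc2: +4 =48
r13=1101 pc3: +8 =56
r14=1110 pc3: +8 =64
r15=1111 pc4: +16 =80
r16=10000 pc1: +2 =82
r17=10001 pc2: +4 =86
r18=10010 pc2: +4 =90
r19=10011 pc3: +8 =98
r20=10100 pc2: +4 =102
r21=10101 pc3: +8 =110
r22=10110 pc3: +8 =118
r23=10111 pc4: +16 =134
r24=11000 pc2: +4 =138
r25=11001 pc3: +8 =146
r26=11010 pc3: +8 =154
r27=11011 pc4: +16 =170
r28=11100 pc3: +8 =178
r29=11101 pc4: +16 =194
r30=11110 pc4: +16 =210
r31=11111 pc5: +32 =242
r32=100000 pc1: +2 =244
r33=100001 pc2: +4 =248
r34=100010 pc2: +4 =252
r35=100011 pc3: +8 =260
r36=100100 pc2: +4 =264
r37=100101 pc3: +8 =272
r38=100110 pc3: +8 =280
r39=100111 pc4: +16 =296
r40=101000 pc2: +4 =300
r41=101001 pc3: +8 =308
r42=101010 pc3: +8 =316
r43=101011 pc4: +16 =332
r44=101100 pc3: +8 =340
r45=101101 pc4: +16 =356
r46=101110 pc4: +16 =372
r47=101111 pc5: +32 =404
r48=110000 pc2: +4 =408
r49=110001 pc3: +8 =416
r50=110010 pc3: +8 =424
r51=110011 pc4: +16 =440
r52=110100 pc3: +8 =448
r53=110101 pc4: +16 =464
r54=110110 pc4: +16 =480
r55=110111 pc5: +32 =512
r56=111000 pc3: +8 =520
r57=111001 pc4: +16 =536
r58=111010 pc4: +16 =552
r59=111011 pc5: +32 =584
r60=111100 pc4: +16 =600
r61=111101 pc5: +32 =632
r62=111110 pc5: +32 =664
r63=111111 pc6: +64 =728
r64=1000000 pc1: +2 =730
r65=1000001 pc2: +4 =734
r66=1000010 pc2: +4 =738
r67=1000011 pc3: +8 =746
r68=1000100 pc2: +4 =750
r69=1000101 pc3: +8 =758
r70=1000110 pc3: +8 =766
r71=1000111 pc4: +16 =782
r72=1001000 pc2: +4 =786
r73=1001001 pc3: +8 =794
r74=1001010 pc3: +8 =802
r75=1001011 pc4: +16 =818
r76=1001100 pc3: +8 =826
r77=1001101 pc4: +16 =842
r78=1001110 pc4: +16 =858
r79=1001111 pc5: +32 =890
r80=1010000 pc2: +4 =894
r81=1010001 pc3: +8 =902
r82=1010010 pc3: +8 =910
r83=1010011 pc4: +16 =926
r84=1010100 pc3: +8 =934
r85=1010101 pc4: +16 =950
r86=1010110 pc4: +16 =966
r87=1010111 pc5: +32 =998
r88=1011000 pc3: +8 =1006
r89=1011001 pc4: +16 =1022
r90=1011010 pc4: +16 =1038

Answer: 1038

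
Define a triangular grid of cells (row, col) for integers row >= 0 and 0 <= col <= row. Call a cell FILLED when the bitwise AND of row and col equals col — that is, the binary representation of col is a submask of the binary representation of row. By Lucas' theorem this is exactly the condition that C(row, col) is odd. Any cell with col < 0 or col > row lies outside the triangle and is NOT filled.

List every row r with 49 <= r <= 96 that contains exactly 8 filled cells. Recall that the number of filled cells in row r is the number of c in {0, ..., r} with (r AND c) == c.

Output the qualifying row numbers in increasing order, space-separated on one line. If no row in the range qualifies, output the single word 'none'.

Row r has 2^popcount(r) filled cells, so we need popcount(r) = log2(8) = 3.
Scan r = 49..96 and keep those with exactly 3 one-bits:
r=49=110001 popcount=3 -> KEEP
r=50=110010 popcount=3 -> KEEP
r=51=110011 popcount=4 -> skip
r=52=110100 popcount=3 -> KEEP
r=53=110101 popcount=4 -> skip
r=54=110110 popcount=4 -> skip
r=55=110111 popcount=5 -> skip
r=56=111000 popcount=3 -> KEEP
r=57=111001 popcount=4 -> skip
r=58=111010 popcount=4 -> skip
r=59=111011 popcount=5 -> skip
r=60=111100 popcount=4 -> skip
r=61=111101 popcount=5 -> skip
r=62=111110 popcount=5 -> skip
r=63=111111 popcount=6 -> skip
r=64=1000000 popcount=1 -> skip
r=65=1000001 popcount=2 -> skip
r=66=1000010 popcount=2 -> skip
r=67=1000011 popcount=3 -> KEEP
r=68=1000100 popcount=2 -> skip
r=69=1000101 popcount=3 -> KEEP
r=70=1000110 popcount=3 -> KEEP
r=71=1000111 popcount=4 -> skip
r=72=1001000 popcount=2 -> skip
r=73=1001001 popcount=3 -> KEEP
r=74=1001010 popcount=3 -> KEEP
r=75=1001011 popcount=4 -> skip
r=76=1001100 popcount=3 -> KEEP
r=77=1001101 popcount=4 -> skip
r=78=1001110 popcount=4 -> skip
r=79=1001111 popcount=5 -> skip
r=80=1010000 popcount=2 -> skip
r=81=1010001 popcount=3 -> KEEP
r=82=1010010 popcount=3 -> KEEP
r=83=1010011 popcount=4 -> skip
r=84=1010100 popcount=3 -> KEEP
r=85=1010101 popcount=4 -> skip
r=86=1010110 popcount=4 -> skip
r=87=1010111 popcount=5 -> skip
r=88=1011000 popcount=3 -> KEEP
r=89=1011001 popcount=4 -> skip
r=90=1011010 popcount=4 -> skip
r=91=1011011 popcount=5 -> skip
r=92=1011100 popcount=4 -> skip
r=93=1011101 popcount=5 -> skip
r=94=1011110 popcount=5 -> skip
r=95=1011111 popcount=6 -> skip
r=96=1100000 popcount=2 -> skip
Kept rows: 49 50 52 56 67 69 70 73 74 76 81 82 84 88

Answer: 49 50 52 56 67 69 70 73 74 76 81 82 84 88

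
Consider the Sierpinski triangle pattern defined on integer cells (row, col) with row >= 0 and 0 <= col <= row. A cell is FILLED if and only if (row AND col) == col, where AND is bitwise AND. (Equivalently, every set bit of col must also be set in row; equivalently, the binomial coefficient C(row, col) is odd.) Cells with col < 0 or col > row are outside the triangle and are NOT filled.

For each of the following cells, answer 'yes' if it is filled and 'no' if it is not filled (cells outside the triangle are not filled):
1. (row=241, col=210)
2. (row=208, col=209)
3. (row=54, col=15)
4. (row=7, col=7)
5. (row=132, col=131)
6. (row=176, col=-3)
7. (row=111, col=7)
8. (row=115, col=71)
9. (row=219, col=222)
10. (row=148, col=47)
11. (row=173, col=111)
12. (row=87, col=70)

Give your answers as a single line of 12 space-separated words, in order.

Answer: no no no yes no no yes no no no no yes

Derivation:
(241,210): row=0b11110001, col=0b11010010, row AND col = 0b11010000 = 208; 208 != 210 -> empty
(208,209): col outside [0, 208] -> not filled
(54,15): row=0b110110, col=0b1111, row AND col = 0b110 = 6; 6 != 15 -> empty
(7,7): row=0b111, col=0b111, row AND col = 0b111 = 7; 7 == 7 -> filled
(132,131): row=0b10000100, col=0b10000011, row AND col = 0b10000000 = 128; 128 != 131 -> empty
(176,-3): col outside [0, 176] -> not filled
(111,7): row=0b1101111, col=0b111, row AND col = 0b111 = 7; 7 == 7 -> filled
(115,71): row=0b1110011, col=0b1000111, row AND col = 0b1000011 = 67; 67 != 71 -> empty
(219,222): col outside [0, 219] -> not filled
(148,47): row=0b10010100, col=0b101111, row AND col = 0b100 = 4; 4 != 47 -> empty
(173,111): row=0b10101101, col=0b1101111, row AND col = 0b101101 = 45; 45 != 111 -> empty
(87,70): row=0b1010111, col=0b1000110, row AND col = 0b1000110 = 70; 70 == 70 -> filled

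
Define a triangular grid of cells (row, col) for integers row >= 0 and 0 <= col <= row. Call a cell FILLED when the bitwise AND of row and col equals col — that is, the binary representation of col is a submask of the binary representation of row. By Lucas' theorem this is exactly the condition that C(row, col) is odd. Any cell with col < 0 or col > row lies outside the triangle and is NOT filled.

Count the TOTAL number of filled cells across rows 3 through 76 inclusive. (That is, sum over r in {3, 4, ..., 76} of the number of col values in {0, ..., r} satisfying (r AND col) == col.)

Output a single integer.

r3=11 pc2: +4 =4
r4=100 pc1: +2 =6
r5=101 pc2: +4 =10
r6=110 pc2: +4 =14
r7=111 pc3: +8 =22
r8=1000 pc1: +2 =24
r9=1001 pc2: +4 =28
r10=1010 pc2: +4 =32
r11=1011 pc3: +8 =40
r12=1100 pc2: +4 =44
r13=1101 pc3: +8 =52
r14=1110 pc3: +8 =60
r15=1111 pc4: +16 =76
r16=10000 pc1: +2 =78
r17=10001 pc2: +4 =82
r18=10010 pc2: +4 =86
r19=10011 pc3: +8 =94
r20=10100 pc2: +4 =98
r21=10101 pc3: +8 =106
r22=10110 pc3: +8 =114
r23=10111 pc4: +16 =130
r24=11000 pc2: +4 =134
r25=11001 pc3: +8 =142
r26=11010 pc3: +8 =150
r27=11011 pc4: +16 =166
r28=11100 pc3: +8 =174
r29=11101 pc4: +16 =190
r30=11110 pc4: +16 =206
r31=11111 pc5: +32 =238
r32=100000 pc1: +2 =240
r33=100001 pc2: +4 =244
r34=100010 pc2: +4 =248
r35=100011 pc3: +8 =256
r36=100100 pc2: +4 =260
r37=100101 pc3: +8 =268
r38=100110 pc3: +8 =276
r39=100111 pc4: +16 =292
r40=101000 pc2: +4 =296
r41=101001 pc3: +8 =304
r42=101010 pc3: +8 =312
r43=101011 pc4: +16 =328
r44=101100 pc3: +8 =336
r45=101101 pc4: +16 =352
r46=101110 pc4: +16 =368
r47=101111 pc5: +32 =400
r48=110000 pc2: +4 =404
r49=110001 pc3: +8 =412
r50=110010 pc3: +8 =420
r51=110011 pc4: +16 =436
r52=110100 pc3: +8 =444
r53=110101 pc4: +16 =460
r54=110110 pc4: +16 =476
r55=110111 pc5: +32 =508
r56=111000 pc3: +8 =516
r57=111001 pc4: +16 =532
r58=111010 pc4: +16 =548
r59=111011 pc5: +32 =580
r60=111100 pc4: +16 =596
r61=111101 pc5: +32 =628
r62=111110 pc5: +32 =660
r63=111111 pc6: +64 =724
r64=1000000 pc1: +2 =726
r65=1000001 pc2: +4 =730
r66=1000010 pc2: +4 =734
r67=1000011 pc3: +8 =742
r68=1000100 pc2: +4 =746
r69=1000101 pc3: +8 =754
r70=1000110 pc3: +8 =762
r71=1000111 pc4: +16 =778
r72=1001000 pc2: +4 =782
r73=1001001 pc3: +8 =790
r74=1001010 pc3: +8 =798
r75=1001011 pc4: +16 =814
r76=1001100 pc3: +8 =822

Answer: 822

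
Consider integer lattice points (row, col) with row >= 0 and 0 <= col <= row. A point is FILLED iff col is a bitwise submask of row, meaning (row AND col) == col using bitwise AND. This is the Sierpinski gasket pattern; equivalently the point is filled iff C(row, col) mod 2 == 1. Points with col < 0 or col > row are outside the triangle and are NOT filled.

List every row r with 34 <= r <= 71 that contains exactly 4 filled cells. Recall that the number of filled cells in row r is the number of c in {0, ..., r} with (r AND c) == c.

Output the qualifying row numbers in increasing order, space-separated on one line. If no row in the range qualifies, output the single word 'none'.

Row r has 2^popcount(r) filled cells, so we need popcount(r) = log2(4) = 2.
Scan r = 34..71 and keep those with exactly 2 one-bits:
r=34=100010 popcount=2 -> KEEP
r=35=100011 popcount=3 -> skip
r=36=100100 popcount=2 -> KEEP
r=37=100101 popcount=3 -> skip
r=38=100110 popcount=3 -> skip
r=39=100111 popcount=4 -> skip
r=40=101000 popcount=2 -> KEEP
r=41=101001 popcount=3 -> skip
r=42=101010 popcount=3 -> skip
r=43=101011 popcount=4 -> skip
r=44=101100 popcount=3 -> skip
r=45=101101 popcount=4 -> skip
r=46=101110 popcount=4 -> skip
r=47=101111 popcount=5 -> skip
r=48=110000 popcount=2 -> KEEP
r=49=110001 popcount=3 -> skip
r=50=110010 popcount=3 -> skip
r=51=110011 popcount=4 -> skip
r=52=110100 popcount=3 -> skip
r=53=110101 popcount=4 -> skip
r=54=110110 popcount=4 -> skip
r=55=110111 popcount=5 -> skip
r=56=111000 popcount=3 -> skip
r=57=111001 popcount=4 -> skip
r=58=111010 popcount=4 -> skip
r=59=111011 popcount=5 -> skip
r=60=111100 popcount=4 -> skip
r=61=111101 popcount=5 -> skip
r=62=111110 popcount=5 -> skip
r=63=111111 popcount=6 -> skip
r=64=1000000 popcount=1 -> skip
r=65=1000001 popcount=2 -> KEEP
r=66=1000010 popcount=2 -> KEEP
r=67=1000011 popcount=3 -> skip
r=68=1000100 popcount=2 -> KEEP
r=69=1000101 popcount=3 -> skip
r=70=1000110 popcount=3 -> skip
r=71=1000111 popcount=4 -> skip
Kept rows: 34 36 40 48 65 66 68

Answer: 34 36 40 48 65 66 68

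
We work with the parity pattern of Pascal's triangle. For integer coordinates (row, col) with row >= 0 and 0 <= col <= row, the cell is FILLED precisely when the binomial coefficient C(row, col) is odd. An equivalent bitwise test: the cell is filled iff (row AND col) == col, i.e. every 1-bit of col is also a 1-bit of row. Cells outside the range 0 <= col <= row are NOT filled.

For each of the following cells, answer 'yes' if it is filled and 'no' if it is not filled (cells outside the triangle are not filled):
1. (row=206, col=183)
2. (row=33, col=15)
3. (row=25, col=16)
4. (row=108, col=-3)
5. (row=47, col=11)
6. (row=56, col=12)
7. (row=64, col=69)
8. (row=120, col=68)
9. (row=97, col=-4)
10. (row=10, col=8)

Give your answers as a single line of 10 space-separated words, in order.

(206,183): row=0b11001110, col=0b10110111, row AND col = 0b10000110 = 134; 134 != 183 -> empty
(33,15): row=0b100001, col=0b1111, row AND col = 0b1 = 1; 1 != 15 -> empty
(25,16): row=0b11001, col=0b10000, row AND col = 0b10000 = 16; 16 == 16 -> filled
(108,-3): col outside [0, 108] -> not filled
(47,11): row=0b101111, col=0b1011, row AND col = 0b1011 = 11; 11 == 11 -> filled
(56,12): row=0b111000, col=0b1100, row AND col = 0b1000 = 8; 8 != 12 -> empty
(64,69): col outside [0, 64] -> not filled
(120,68): row=0b1111000, col=0b1000100, row AND col = 0b1000000 = 64; 64 != 68 -> empty
(97,-4): col outside [0, 97] -> not filled
(10,8): row=0b1010, col=0b1000, row AND col = 0b1000 = 8; 8 == 8 -> filled

Answer: no no yes no yes no no no no yes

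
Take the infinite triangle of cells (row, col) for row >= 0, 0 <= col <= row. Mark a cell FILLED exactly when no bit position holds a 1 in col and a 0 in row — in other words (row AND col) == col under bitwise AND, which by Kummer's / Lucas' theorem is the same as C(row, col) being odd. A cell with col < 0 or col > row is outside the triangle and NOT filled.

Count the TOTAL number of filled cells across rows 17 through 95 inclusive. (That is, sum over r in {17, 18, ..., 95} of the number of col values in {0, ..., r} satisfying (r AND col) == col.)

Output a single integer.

r17=10001 pc2: +4 =4
r18=10010 pc2: +4 =8
r19=10011 pc3: +8 =16
r20=10100 pc2: +4 =20
r21=10101 pc3: +8 =28
r22=10110 pc3: +8 =36
r23=10111 pc4: +16 =52
r24=11000 pc2: +4 =56
r25=11001 pc3: +8 =64
r26=11010 pc3: +8 =72
r27=11011 pc4: +16 =88
r28=11100 pc3: +8 =96
r29=11101 pc4: +16 =112
r30=11110 pc4: +16 =128
r31=11111 pc5: +32 =160
r32=100000 pc1: +2 =162
r33=100001 pc2: +4 =166
r34=100010 pc2: +4 =170
r35=100011 pc3: +8 =178
r36=100100 pc2: +4 =182
r37=100101 pc3: +8 =190
r38=100110 pc3: +8 =198
r39=100111 pc4: +16 =214
r40=101000 pc2: +4 =218
r41=101001 pc3: +8 =226
r42=101010 pc3: +8 =234
r43=101011 pc4: +16 =250
r44=101100 pc3: +8 =258
r45=101101 pc4: +16 =274
r46=101110 pc4: +16 =290
r47=101111 pc5: +32 =322
r48=110000 pc2: +4 =326
r49=110001 pc3: +8 =334
r50=110010 pc3: +8 =342
r51=110011 pc4: +16 =358
r52=110100 pc3: +8 =366
r53=110101 pc4: +16 =382
r54=110110 pc4: +16 =398
r55=110111 pc5: +32 =430
r56=111000 pc3: +8 =438
r57=111001 pc4: +16 =454
r58=111010 pc4: +16 =470
r59=111011 pc5: +32 =502
r60=111100 pc4: +16 =518
r61=111101 pc5: +32 =550
r62=111110 pc5: +32 =582
r63=111111 pc6: +64 =646
r64=1000000 pc1: +2 =648
r65=1000001 pc2: +4 =652
r66=1000010 pc2: +4 =656
r67=1000011 pc3: +8 =664
r68=1000100 pc2: +4 =668
r69=1000101 pc3: +8 =676
r70=1000110 pc3: +8 =684
r71=1000111 pc4: +16 =700
r72=1001000 pc2: +4 =704
r73=1001001 pc3: +8 =712
r74=1001010 pc3: +8 =720
r75=1001011 pc4: +16 =736
r76=1001100 pc3: +8 =744
r77=1001101 pc4: +16 =760
r78=1001110 pc4: +16 =776
r79=1001111 pc5: +32 =808
r80=1010000 pc2: +4 =812
r81=1010001 pc3: +8 =820
r82=1010010 pc3: +8 =828
r83=1010011 pc4: +16 =844
r84=1010100 pc3: +8 =852
r85=1010101 pc4: +16 =868
r86=1010110 pc4: +16 =884
r87=1010111 pc5: +32 =916
r88=1011000 pc3: +8 =924
r89=1011001 pc4: +16 =940
r90=1011010 pc4: +16 =956
r91=1011011 pc5: +32 =988
r92=1011100 pc4: +16 =1004
r93=1011101 pc5: +32 =1036
r94=1011110 pc5: +32 =1068
r95=1011111 pc6: +64 =1132

Answer: 1132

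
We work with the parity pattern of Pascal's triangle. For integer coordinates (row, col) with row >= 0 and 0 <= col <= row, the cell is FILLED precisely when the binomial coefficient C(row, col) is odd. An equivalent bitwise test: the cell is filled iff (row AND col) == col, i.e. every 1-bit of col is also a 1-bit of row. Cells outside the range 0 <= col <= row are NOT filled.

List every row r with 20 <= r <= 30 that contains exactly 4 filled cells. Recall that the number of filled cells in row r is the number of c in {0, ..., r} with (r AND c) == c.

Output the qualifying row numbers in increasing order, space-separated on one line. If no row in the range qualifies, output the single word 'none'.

Row r has 2^popcount(r) filled cells, so we need popcount(r) = log2(4) = 2.
Scan r = 20..30 and keep those with exactly 2 one-bits:
r=20=10100 popcount=2 -> KEEP
r=21=10101 popcount=3 -> skip
r=22=10110 popcount=3 -> skip
r=23=10111 popcount=4 -> skip
r=24=11000 popcount=2 -> KEEP
r=25=11001 popcount=3 -> skip
r=26=11010 popcount=3 -> skip
r=27=11011 popcount=4 -> skip
r=28=11100 popcount=3 -> skip
r=29=11101 popcount=4 -> skip
r=30=11110 popcount=4 -> skip
Kept rows: 20 24

Answer: 20 24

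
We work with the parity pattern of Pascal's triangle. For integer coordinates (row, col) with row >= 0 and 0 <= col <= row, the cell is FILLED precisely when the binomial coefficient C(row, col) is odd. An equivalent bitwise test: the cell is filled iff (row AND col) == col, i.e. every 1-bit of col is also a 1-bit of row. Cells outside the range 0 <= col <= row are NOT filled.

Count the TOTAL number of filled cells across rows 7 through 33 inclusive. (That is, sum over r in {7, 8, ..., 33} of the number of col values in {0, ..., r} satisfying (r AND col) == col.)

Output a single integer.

Answer: 230

Derivation:
r7=111 pc3: +8 =8
r8=1000 pc1: +2 =10
r9=1001 pc2: +4 =14
r10=1010 pc2: +4 =18
r11=1011 pc3: +8 =26
r12=1100 pc2: +4 =30
r13=1101 pc3: +8 =38
r14=1110 pc3: +8 =46
r15=1111 pc4: +16 =62
r16=10000 pc1: +2 =64
r17=10001 pc2: +4 =68
r18=10010 pc2: +4 =72
r19=10011 pc3: +8 =80
r20=10100 pc2: +4 =84
r21=10101 pc3: +8 =92
r22=10110 pc3: +8 =100
r23=10111 pc4: +16 =116
r24=11000 pc2: +4 =120
r25=11001 pc3: +8 =128
r26=11010 pc3: +8 =136
r27=11011 pc4: +16 =152
r28=11100 pc3: +8 =160
r29=11101 pc4: +16 =176
r30=11110 pc4: +16 =192
r31=11111 pc5: +32 =224
r32=100000 pc1: +2 =226
r33=100001 pc2: +4 =230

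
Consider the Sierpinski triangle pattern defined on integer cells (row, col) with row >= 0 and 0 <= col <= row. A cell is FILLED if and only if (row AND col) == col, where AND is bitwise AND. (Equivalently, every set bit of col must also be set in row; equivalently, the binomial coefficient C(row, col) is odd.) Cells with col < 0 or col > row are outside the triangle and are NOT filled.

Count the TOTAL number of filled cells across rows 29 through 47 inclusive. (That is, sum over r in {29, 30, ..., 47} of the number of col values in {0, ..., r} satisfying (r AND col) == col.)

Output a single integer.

r29=11101 pc4: +16 =16
r30=11110 pc4: +16 =32
r31=11111 pc5: +32 =64
r32=100000 pc1: +2 =66
r33=100001 pc2: +4 =70
r34=100010 pc2: +4 =74
r35=100011 pc3: +8 =82
r36=100100 pc2: +4 =86
r37=100101 pc3: +8 =94
r38=100110 pc3: +8 =102
r39=100111 pc4: +16 =118
r40=101000 pc2: +4 =122
r41=101001 pc3: +8 =130
r42=101010 pc3: +8 =138
r43=101011 pc4: +16 =154
r44=101100 pc3: +8 =162
r45=101101 pc4: +16 =178
r46=101110 pc4: +16 =194
r47=101111 pc5: +32 =226

Answer: 226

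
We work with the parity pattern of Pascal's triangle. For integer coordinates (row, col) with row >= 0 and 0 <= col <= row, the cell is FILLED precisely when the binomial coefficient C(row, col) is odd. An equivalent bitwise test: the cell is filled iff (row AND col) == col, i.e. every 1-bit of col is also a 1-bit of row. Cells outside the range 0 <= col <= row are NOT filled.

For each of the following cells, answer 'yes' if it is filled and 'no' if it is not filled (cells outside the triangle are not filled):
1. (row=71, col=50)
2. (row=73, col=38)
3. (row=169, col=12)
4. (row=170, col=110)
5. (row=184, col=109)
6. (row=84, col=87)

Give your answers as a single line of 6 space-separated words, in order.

(71,50): row=0b1000111, col=0b110010, row AND col = 0b10 = 2; 2 != 50 -> empty
(73,38): row=0b1001001, col=0b100110, row AND col = 0b0 = 0; 0 != 38 -> empty
(169,12): row=0b10101001, col=0b1100, row AND col = 0b1000 = 8; 8 != 12 -> empty
(170,110): row=0b10101010, col=0b1101110, row AND col = 0b101010 = 42; 42 != 110 -> empty
(184,109): row=0b10111000, col=0b1101101, row AND col = 0b101000 = 40; 40 != 109 -> empty
(84,87): col outside [0, 84] -> not filled

Answer: no no no no no no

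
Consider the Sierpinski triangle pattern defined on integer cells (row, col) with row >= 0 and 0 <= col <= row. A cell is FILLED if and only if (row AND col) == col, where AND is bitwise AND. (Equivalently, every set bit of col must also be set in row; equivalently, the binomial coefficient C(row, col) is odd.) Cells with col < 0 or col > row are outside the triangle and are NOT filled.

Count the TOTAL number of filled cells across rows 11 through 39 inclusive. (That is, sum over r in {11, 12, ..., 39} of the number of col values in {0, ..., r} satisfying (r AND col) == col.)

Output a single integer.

Answer: 260

Derivation:
r11=1011 pc3: +8 =8
r12=1100 pc2: +4 =12
r13=1101 pc3: +8 =20
r14=1110 pc3: +8 =28
r15=1111 pc4: +16 =44
r16=10000 pc1: +2 =46
r17=10001 pc2: +4 =50
r18=10010 pc2: +4 =54
r19=10011 pc3: +8 =62
r20=10100 pc2: +4 =66
r21=10101 pc3: +8 =74
r22=10110 pc3: +8 =82
r23=10111 pc4: +16 =98
r24=11000 pc2: +4 =102
r25=11001 pc3: +8 =110
r26=11010 pc3: +8 =118
r27=11011 pc4: +16 =134
r28=11100 pc3: +8 =142
r29=11101 pc4: +16 =158
r30=11110 pc4: +16 =174
r31=11111 pc5: +32 =206
r32=100000 pc1: +2 =208
r33=100001 pc2: +4 =212
r34=100010 pc2: +4 =216
r35=100011 pc3: +8 =224
r36=100100 pc2: +4 =228
r37=100101 pc3: +8 =236
r38=100110 pc3: +8 =244
r39=100111 pc4: +16 =260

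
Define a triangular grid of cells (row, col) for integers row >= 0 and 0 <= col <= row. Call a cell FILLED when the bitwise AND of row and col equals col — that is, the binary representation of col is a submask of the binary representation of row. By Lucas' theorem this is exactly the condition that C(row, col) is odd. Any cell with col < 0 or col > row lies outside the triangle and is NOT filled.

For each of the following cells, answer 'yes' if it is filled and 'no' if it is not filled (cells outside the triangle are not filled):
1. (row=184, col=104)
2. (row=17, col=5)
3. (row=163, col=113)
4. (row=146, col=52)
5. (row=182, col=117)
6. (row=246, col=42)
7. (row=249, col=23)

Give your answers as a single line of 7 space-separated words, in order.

(184,104): row=0b10111000, col=0b1101000, row AND col = 0b101000 = 40; 40 != 104 -> empty
(17,5): row=0b10001, col=0b101, row AND col = 0b1 = 1; 1 != 5 -> empty
(163,113): row=0b10100011, col=0b1110001, row AND col = 0b100001 = 33; 33 != 113 -> empty
(146,52): row=0b10010010, col=0b110100, row AND col = 0b10000 = 16; 16 != 52 -> empty
(182,117): row=0b10110110, col=0b1110101, row AND col = 0b110100 = 52; 52 != 117 -> empty
(246,42): row=0b11110110, col=0b101010, row AND col = 0b100010 = 34; 34 != 42 -> empty
(249,23): row=0b11111001, col=0b10111, row AND col = 0b10001 = 17; 17 != 23 -> empty

Answer: no no no no no no no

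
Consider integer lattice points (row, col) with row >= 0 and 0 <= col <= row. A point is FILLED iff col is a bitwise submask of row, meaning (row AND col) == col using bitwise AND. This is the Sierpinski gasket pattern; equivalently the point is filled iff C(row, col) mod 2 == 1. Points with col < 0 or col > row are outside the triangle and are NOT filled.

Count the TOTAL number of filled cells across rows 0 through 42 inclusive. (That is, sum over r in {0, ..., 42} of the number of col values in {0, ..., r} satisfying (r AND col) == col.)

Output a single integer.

Answer: 317

Derivation:
r0=0 pc0: +1 =1
r1=1 pc1: +2 =3
r2=10 pc1: +2 =5
r3=11 pc2: +4 =9
r4=100 pc1: +2 =11
r5=101 pc2: +4 =15
r6=110 pc2: +4 =19
r7=111 pc3: +8 =27
r8=1000 pc1: +2 =29
r9=1001 pc2: +4 =33
r10=1010 pc2: +4 =37
r11=1011 pc3: +8 =45
r12=1100 pc2: +4 =49
r13=1101 pc3: +8 =57
r14=1110 pc3: +8 =65
r15=1111 pc4: +16 =81
r16=10000 pc1: +2 =83
r17=10001 pc2: +4 =87
r18=10010 pc2: +4 =91
r19=10011 pc3: +8 =99
r20=10100 pc2: +4 =103
r21=10101 pc3: +8 =111
r22=10110 pc3: +8 =119
r23=10111 pc4: +16 =135
r24=11000 pc2: +4 =139
r25=11001 pc3: +8 =147
r26=11010 pc3: +8 =155
r27=11011 pc4: +16 =171
r28=11100 pc3: +8 =179
r29=11101 pc4: +16 =195
r30=11110 pc4: +16 =211
r31=11111 pc5: +32 =243
r32=100000 pc1: +2 =245
r33=100001 pc2: +4 =249
r34=100010 pc2: +4 =253
r35=100011 pc3: +8 =261
r36=100100 pc2: +4 =265
r37=100101 pc3: +8 =273
r38=100110 pc3: +8 =281
r39=100111 pc4: +16 =297
r40=101000 pc2: +4 =301
r41=101001 pc3: +8 =309
r42=101010 pc3: +8 =317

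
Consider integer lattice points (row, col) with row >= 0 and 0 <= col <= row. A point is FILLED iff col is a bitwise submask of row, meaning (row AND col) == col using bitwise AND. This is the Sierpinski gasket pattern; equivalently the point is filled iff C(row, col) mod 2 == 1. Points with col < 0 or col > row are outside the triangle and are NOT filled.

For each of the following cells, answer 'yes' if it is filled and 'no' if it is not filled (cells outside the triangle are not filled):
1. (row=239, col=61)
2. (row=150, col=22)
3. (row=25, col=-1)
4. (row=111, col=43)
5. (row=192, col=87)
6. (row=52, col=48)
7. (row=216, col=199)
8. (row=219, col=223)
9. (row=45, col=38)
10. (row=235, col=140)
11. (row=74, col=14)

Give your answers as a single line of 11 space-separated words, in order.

(239,61): row=0b11101111, col=0b111101, row AND col = 0b101101 = 45; 45 != 61 -> empty
(150,22): row=0b10010110, col=0b10110, row AND col = 0b10110 = 22; 22 == 22 -> filled
(25,-1): col outside [0, 25] -> not filled
(111,43): row=0b1101111, col=0b101011, row AND col = 0b101011 = 43; 43 == 43 -> filled
(192,87): row=0b11000000, col=0b1010111, row AND col = 0b1000000 = 64; 64 != 87 -> empty
(52,48): row=0b110100, col=0b110000, row AND col = 0b110000 = 48; 48 == 48 -> filled
(216,199): row=0b11011000, col=0b11000111, row AND col = 0b11000000 = 192; 192 != 199 -> empty
(219,223): col outside [0, 219] -> not filled
(45,38): row=0b101101, col=0b100110, row AND col = 0b100100 = 36; 36 != 38 -> empty
(235,140): row=0b11101011, col=0b10001100, row AND col = 0b10001000 = 136; 136 != 140 -> empty
(74,14): row=0b1001010, col=0b1110, row AND col = 0b1010 = 10; 10 != 14 -> empty

Answer: no yes no yes no yes no no no no no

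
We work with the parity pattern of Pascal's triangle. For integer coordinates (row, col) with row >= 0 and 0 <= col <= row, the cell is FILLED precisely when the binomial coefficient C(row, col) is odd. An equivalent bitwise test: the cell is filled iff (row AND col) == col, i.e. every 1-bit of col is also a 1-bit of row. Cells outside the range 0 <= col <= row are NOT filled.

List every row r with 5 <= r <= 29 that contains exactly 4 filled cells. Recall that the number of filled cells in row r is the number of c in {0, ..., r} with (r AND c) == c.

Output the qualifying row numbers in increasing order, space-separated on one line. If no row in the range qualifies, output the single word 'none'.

Answer: 5 6 9 10 12 17 18 20 24

Derivation:
Row r has 2^popcount(r) filled cells, so we need popcount(r) = log2(4) = 2.
Scan r = 5..29 and keep those with exactly 2 one-bits:
r=5=101 popcount=2 -> KEEP
r=6=110 popcount=2 -> KEEP
r=7=111 popcount=3 -> skip
r=8=1000 popcount=1 -> skip
r=9=1001 popcount=2 -> KEEP
r=10=1010 popcount=2 -> KEEP
r=11=1011 popcount=3 -> skip
r=12=1100 popcount=2 -> KEEP
r=13=1101 popcount=3 -> skip
r=14=1110 popcount=3 -> skip
r=15=1111 popcount=4 -> skip
r=16=10000 popcount=1 -> skip
r=17=10001 popcount=2 -> KEEP
r=18=10010 popcount=2 -> KEEP
r=19=10011 popcount=3 -> skip
r=20=10100 popcount=2 -> KEEP
r=21=10101 popcount=3 -> skip
r=22=10110 popcount=3 -> skip
r=23=10111 popcount=4 -> skip
r=24=11000 popcount=2 -> KEEP
r=25=11001 popcount=3 -> skip
r=26=11010 popcount=3 -> skip
r=27=11011 popcount=4 -> skip
r=28=11100 popcount=3 -> skip
r=29=11101 popcount=4 -> skip
Kept rows: 5 6 9 10 12 17 18 20 24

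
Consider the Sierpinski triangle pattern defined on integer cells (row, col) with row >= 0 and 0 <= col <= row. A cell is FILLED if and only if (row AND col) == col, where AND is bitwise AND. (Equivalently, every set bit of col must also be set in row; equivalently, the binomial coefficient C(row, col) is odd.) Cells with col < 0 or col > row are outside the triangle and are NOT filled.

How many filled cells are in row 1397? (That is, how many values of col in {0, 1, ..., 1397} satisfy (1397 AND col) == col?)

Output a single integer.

Answer: 128

Derivation:
1397 in binary = 10101110101
popcount(1397) = number of 1-bits in 10101110101 = 7
A col c satisfies (1397 AND c) == c iff every set bit of c is also set in 1397; each of the 7 set bits of 1397 can independently be on or off in c.
count = 2^7 = 128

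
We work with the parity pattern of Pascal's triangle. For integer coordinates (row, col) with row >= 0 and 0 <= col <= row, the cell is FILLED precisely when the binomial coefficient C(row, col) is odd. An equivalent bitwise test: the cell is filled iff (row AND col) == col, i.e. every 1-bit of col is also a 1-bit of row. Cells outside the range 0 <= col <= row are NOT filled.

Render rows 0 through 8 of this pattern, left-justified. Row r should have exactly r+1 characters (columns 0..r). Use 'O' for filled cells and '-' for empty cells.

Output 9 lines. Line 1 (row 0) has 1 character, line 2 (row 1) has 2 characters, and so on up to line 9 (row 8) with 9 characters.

r0=0: O
r1=1: OO
r2=10: O-O
r3=11: OOOO
r4=100: O---O
r5=101: OO--OO
r6=110: O-O-O-O
r7=111: OOOOOOOO
r8=1000: O-------O

Answer: O
OO
O-O
OOOO
O---O
OO--OO
O-O-O-O
OOOOOOOO
O-------O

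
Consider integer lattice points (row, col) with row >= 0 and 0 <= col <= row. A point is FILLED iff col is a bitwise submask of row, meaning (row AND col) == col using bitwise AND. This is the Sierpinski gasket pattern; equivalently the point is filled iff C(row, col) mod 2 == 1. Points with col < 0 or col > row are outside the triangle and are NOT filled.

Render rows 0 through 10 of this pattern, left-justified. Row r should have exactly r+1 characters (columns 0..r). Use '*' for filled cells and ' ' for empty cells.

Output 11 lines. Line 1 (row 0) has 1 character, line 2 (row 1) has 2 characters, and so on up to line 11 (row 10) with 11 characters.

r0=0: *
r1=1: **
r2=10: * *
r3=11: ****
r4=100: *   *
r5=101: **  **
r6=110: * * * *
r7=111: ********
r8=1000: *       *
r9=1001: **      **
r10=1010: * *     * *

Answer: *
**
* *
****
*   *
**  **
* * * *
********
*       *
**      **
* *     * *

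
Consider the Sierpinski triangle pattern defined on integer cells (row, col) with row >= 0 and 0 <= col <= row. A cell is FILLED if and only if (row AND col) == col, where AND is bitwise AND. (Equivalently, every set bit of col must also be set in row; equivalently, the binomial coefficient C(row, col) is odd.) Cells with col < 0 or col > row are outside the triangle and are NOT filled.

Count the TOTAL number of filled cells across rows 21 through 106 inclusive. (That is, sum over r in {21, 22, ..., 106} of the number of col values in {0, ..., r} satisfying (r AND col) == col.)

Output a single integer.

r21=10101 pc3: +8 =8
r22=10110 pc3: +8 =16
r23=10111 pc4: +16 =32
r24=11000 pc2: +4 =36
r25=11001 pc3: +8 =44
r26=11010 pc3: +8 =52
r27=11011 pc4: +16 =68
r28=11100 pc3: +8 =76
r29=11101 pc4: +16 =92
r30=11110 pc4: +16 =108
r31=11111 pc5: +32 =140
r32=100000 pc1: +2 =142
r33=100001 pc2: +4 =146
r34=100010 pc2: +4 =150
r35=100011 pc3: +8 =158
r36=100100 pc2: +4 =162
r37=100101 pc3: +8 =170
r38=100110 pc3: +8 =178
r39=100111 pc4: +16 =194
r40=101000 pc2: +4 =198
r41=101001 pc3: +8 =206
r42=101010 pc3: +8 =214
r43=101011 pc4: +16 =230
r44=101100 pc3: +8 =238
r45=101101 pc4: +16 =254
r46=101110 pc4: +16 =270
r47=101111 pc5: +32 =302
r48=110000 pc2: +4 =306
r49=110001 pc3: +8 =314
r50=110010 pc3: +8 =322
r51=110011 pc4: +16 =338
r52=110100 pc3: +8 =346
r53=110101 pc4: +16 =362
r54=110110 pc4: +16 =378
r55=110111 pc5: +32 =410
r56=111000 pc3: +8 =418
r57=111001 pc4: +16 =434
r58=111010 pc4: +16 =450
r59=111011 pc5: +32 =482
r60=111100 pc4: +16 =498
r61=111101 pc5: +32 =530
r62=111110 pc5: +32 =562
r63=111111 pc6: +64 =626
r64=1000000 pc1: +2 =628
r65=1000001 pc2: +4 =632
r66=1000010 pc2: +4 =636
r67=1000011 pc3: +8 =644
r68=1000100 pc2: +4 =648
r69=1000101 pc3: +8 =656
r70=1000110 pc3: +8 =664
r71=1000111 pc4: +16 =680
r72=1001000 pc2: +4 =684
r73=1001001 pc3: +8 =692
r74=1001010 pc3: +8 =700
r75=1001011 pc4: +16 =716
r76=1001100 pc3: +8 =724
r77=1001101 pc4: +16 =740
r78=1001110 pc4: +16 =756
r79=1001111 pc5: +32 =788
r80=1010000 pc2: +4 =792
r81=1010001 pc3: +8 =800
r82=1010010 pc3: +8 =808
r83=1010011 pc4: +16 =824
r84=1010100 pc3: +8 =832
r85=1010101 pc4: +16 =848
r86=1010110 pc4: +16 =864
r87=1010111 pc5: +32 =896
r88=1011000 pc3: +8 =904
r89=1011001 pc4: +16 =920
r90=1011010 pc4: +16 =936
r91=1011011 pc5: +32 =968
r92=1011100 pc4: +16 =984
r93=1011101 pc5: +32 =1016
r94=1011110 pc5: +32 =1048
r95=1011111 pc6: +64 =1112
r96=1100000 pc2: +4 =1116
r97=1100001 pc3: +8 =1124
r98=1100010 pc3: +8 =1132
r99=1100011 pc4: +16 =1148
r100=1100100 pc3: +8 =1156
r101=1100101 pc4: +16 =1172
r102=1100110 pc4: +16 =1188
r103=1100111 pc5: +32 =1220
r104=1101000 pc3: +8 =1228
r105=1101001 pc4: +16 =1244
r106=1101010 pc4: +16 =1260

Answer: 1260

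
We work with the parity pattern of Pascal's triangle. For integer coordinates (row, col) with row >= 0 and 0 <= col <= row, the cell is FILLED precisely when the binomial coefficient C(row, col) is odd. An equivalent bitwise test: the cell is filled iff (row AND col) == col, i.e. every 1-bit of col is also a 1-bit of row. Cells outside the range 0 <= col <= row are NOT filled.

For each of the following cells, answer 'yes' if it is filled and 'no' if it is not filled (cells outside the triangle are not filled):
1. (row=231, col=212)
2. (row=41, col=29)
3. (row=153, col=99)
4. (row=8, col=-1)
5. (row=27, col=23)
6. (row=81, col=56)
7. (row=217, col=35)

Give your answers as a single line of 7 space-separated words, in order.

Answer: no no no no no no no

Derivation:
(231,212): row=0b11100111, col=0b11010100, row AND col = 0b11000100 = 196; 196 != 212 -> empty
(41,29): row=0b101001, col=0b11101, row AND col = 0b1001 = 9; 9 != 29 -> empty
(153,99): row=0b10011001, col=0b1100011, row AND col = 0b1 = 1; 1 != 99 -> empty
(8,-1): col outside [0, 8] -> not filled
(27,23): row=0b11011, col=0b10111, row AND col = 0b10011 = 19; 19 != 23 -> empty
(81,56): row=0b1010001, col=0b111000, row AND col = 0b10000 = 16; 16 != 56 -> empty
(217,35): row=0b11011001, col=0b100011, row AND col = 0b1 = 1; 1 != 35 -> empty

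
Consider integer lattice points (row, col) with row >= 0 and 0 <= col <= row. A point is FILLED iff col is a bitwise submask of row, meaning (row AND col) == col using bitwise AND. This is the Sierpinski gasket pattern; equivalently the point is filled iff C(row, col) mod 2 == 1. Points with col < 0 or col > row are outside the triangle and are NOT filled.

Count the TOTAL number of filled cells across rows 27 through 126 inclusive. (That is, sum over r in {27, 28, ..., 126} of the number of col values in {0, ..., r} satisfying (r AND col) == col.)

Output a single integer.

r27=11011 pc4: +16 =16
r28=11100 pc3: +8 =24
r29=11101 pc4: +16 =40
r30=11110 pc4: +16 =56
r31=11111 pc5: +32 =88
r32=100000 pc1: +2 =90
r33=100001 pc2: +4 =94
r34=100010 pc2: +4 =98
r35=100011 pc3: +8 =106
r36=100100 pc2: +4 =110
r37=100101 pc3: +8 =118
r38=100110 pc3: +8 =126
r39=100111 pc4: +16 =142
r40=101000 pc2: +4 =146
r41=101001 pc3: +8 =154
r42=101010 pc3: +8 =162
r43=101011 pc4: +16 =178
r44=101100 pc3: +8 =186
r45=101101 pc4: +16 =202
r46=101110 pc4: +16 =218
r47=101111 pc5: +32 =250
r48=110000 pc2: +4 =254
r49=110001 pc3: +8 =262
r50=110010 pc3: +8 =270
r51=110011 pc4: +16 =286
r52=110100 pc3: +8 =294
r53=110101 pc4: +16 =310
r54=110110 pc4: +16 =326
r55=110111 pc5: +32 =358
r56=111000 pc3: +8 =366
r57=111001 pc4: +16 =382
r58=111010 pc4: +16 =398
r59=111011 pc5: +32 =430
r60=111100 pc4: +16 =446
r61=111101 pc5: +32 =478
r62=111110 pc5: +32 =510
r63=111111 pc6: +64 =574
r64=1000000 pc1: +2 =576
r65=1000001 pc2: +4 =580
r66=1000010 pc2: +4 =584
r67=1000011 pc3: +8 =592
r68=1000100 pc2: +4 =596
r69=1000101 pc3: +8 =604
r70=1000110 pc3: +8 =612
r71=1000111 pc4: +16 =628
r72=1001000 pc2: +4 =632
r73=1001001 pc3: +8 =640
r74=1001010 pc3: +8 =648
r75=1001011 pc4: +16 =664
r76=1001100 pc3: +8 =672
r77=1001101 pc4: +16 =688
r78=1001110 pc4: +16 =704
r79=1001111 pc5: +32 =736
r80=1010000 pc2: +4 =740
r81=1010001 pc3: +8 =748
r82=1010010 pc3: +8 =756
r83=1010011 pc4: +16 =772
r84=1010100 pc3: +8 =780
r85=1010101 pc4: +16 =796
r86=1010110 pc4: +16 =812
r87=1010111 pc5: +32 =844
r88=1011000 pc3: +8 =852
r89=1011001 pc4: +16 =868
r90=1011010 pc4: +16 =884
r91=1011011 pc5: +32 =916
r92=1011100 pc4: +16 =932
r93=1011101 pc5: +32 =964
r94=1011110 pc5: +32 =996
r95=1011111 pc6: +64 =1060
r96=1100000 pc2: +4 =1064
r97=1100001 pc3: +8 =1072
r98=1100010 pc3: +8 =1080
r99=1100011 pc4: +16 =1096
r100=1100100 pc3: +8 =1104
r101=1100101 pc4: +16 =1120
r102=1100110 pc4: +16 =1136
r103=1100111 pc5: +32 =1168
r104=1101000 pc3: +8 =1176
r105=1101001 pc4: +16 =1192
r106=1101010 pc4: +16 =1208
r107=1101011 pc5: +32 =1240
r108=1101100 pc4: +16 =1256
r109=1101101 pc5: +32 =1288
r110=1101110 pc5: +32 =1320
r111=1101111 pc6: +64 =1384
r112=1110000 pc3: +8 =1392
r113=1110001 pc4: +16 =1408
r114=1110010 pc4: +16 =1424
r115=1110011 pc5: +32 =1456
r116=1110100 pc4: +16 =1472
r117=1110101 pc5: +32 =1504
r118=1110110 pc5: +32 =1536
r119=1110111 pc6: +64 =1600
r120=1111000 pc4: +16 =1616
r121=1111001 pc5: +32 =1648
r122=1111010 pc5: +32 =1680
r123=1111011 pc6: +64 =1744
r124=1111100 pc5: +32 =1776
r125=1111101 pc6: +64 =1840
r126=1111110 pc6: +64 =1904

Answer: 1904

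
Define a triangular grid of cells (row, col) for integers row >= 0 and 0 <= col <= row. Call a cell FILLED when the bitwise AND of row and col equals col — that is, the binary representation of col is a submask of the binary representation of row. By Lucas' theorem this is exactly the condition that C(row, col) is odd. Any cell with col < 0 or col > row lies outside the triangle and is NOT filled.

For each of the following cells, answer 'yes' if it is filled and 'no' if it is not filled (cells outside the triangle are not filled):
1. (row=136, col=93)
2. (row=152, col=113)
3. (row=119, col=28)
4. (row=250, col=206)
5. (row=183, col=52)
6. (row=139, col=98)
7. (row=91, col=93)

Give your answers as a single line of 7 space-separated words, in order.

(136,93): row=0b10001000, col=0b1011101, row AND col = 0b1000 = 8; 8 != 93 -> empty
(152,113): row=0b10011000, col=0b1110001, row AND col = 0b10000 = 16; 16 != 113 -> empty
(119,28): row=0b1110111, col=0b11100, row AND col = 0b10100 = 20; 20 != 28 -> empty
(250,206): row=0b11111010, col=0b11001110, row AND col = 0b11001010 = 202; 202 != 206 -> empty
(183,52): row=0b10110111, col=0b110100, row AND col = 0b110100 = 52; 52 == 52 -> filled
(139,98): row=0b10001011, col=0b1100010, row AND col = 0b10 = 2; 2 != 98 -> empty
(91,93): col outside [0, 91] -> not filled

Answer: no no no no yes no no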